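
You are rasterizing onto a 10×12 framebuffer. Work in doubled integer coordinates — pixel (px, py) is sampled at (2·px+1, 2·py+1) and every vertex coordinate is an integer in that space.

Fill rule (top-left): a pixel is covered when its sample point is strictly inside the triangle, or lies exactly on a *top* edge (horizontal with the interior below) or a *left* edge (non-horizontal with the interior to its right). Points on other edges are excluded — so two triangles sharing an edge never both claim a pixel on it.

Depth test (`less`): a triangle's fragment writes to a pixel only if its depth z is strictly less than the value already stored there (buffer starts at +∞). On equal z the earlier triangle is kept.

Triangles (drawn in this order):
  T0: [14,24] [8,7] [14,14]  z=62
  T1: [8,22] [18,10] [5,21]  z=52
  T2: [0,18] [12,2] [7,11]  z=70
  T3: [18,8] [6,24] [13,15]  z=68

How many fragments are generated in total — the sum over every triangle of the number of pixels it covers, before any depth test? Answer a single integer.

T0:
  2·area = 60
  edge (14, 24)→(8, 7): d=(-6,-17) top-left  bias=+0
  edge (8, 7)→(14, 14): d=(6,7) right/bottom  bias=-1
  edge (14, 14)→(14, 24): d=(0,10) right/bottom  bias=-1
    (4,4)@(9, 9): e=[5,5,50] → #
    (5,4)@(11, 9): e=[39,-9,30] → ·
    (4,5)@(9, 11): e=[-7,17,50] → ·
    (5,5)@(11, 11): e=[27,3,30] → #
    (6,5)@(13, 11): e=[61,-11,10] → ·
    (5,6)@(11, 13): e=[15,15,30] → #
    (6,6)@(13, 13): e=[49,1,10] → #
    (7,6)@(15, 13): e=[83,-13,-10] → ·
    (5,7)@(11, 15): e=[3,27,30] → #
    (7,7)@(15, 15): e=[71,-1,-10] → ·
    (5,8)@(11, 17): e=[-9,39,30] → ·
    (6,8)@(13, 17): e=[25,25,10] → #
  covered (9 px):
    · · · · · · · · · ·
    · · · · · · · · · ·
    · · · · · · · · · ·
    · · · · · · · · · ·
    · · · · # · · · · ·
    · · · · · # · · · ·
    · · · · · # # · · ·
    · · · · · # # · · ·
    · · · · · · # · · ·
    · · · · · · # · · ·
    · · · · · · # · · ·
    · · · · · · · · · ·
T1:
  2·area = 46  (B↔C swapped to make it positive)
  edge (8, 22)→(5, 21): d=(-3,-1) top-left  bias=+0
  edge (5, 21)→(18, 10): d=(13,-11) top-left  bias=+0
  edge (18, 10)→(8, 22): d=(-10,12) right/bottom  bias=-1
    (8,5)@(17, 11): e=[42,2,2] → #
    (9,5)@(19, 11): e=[44,24,-22] → ·
    (7,6)@(15, 13): e=[34,6,6] → #
    (8,6)@(17, 13): e=[36,28,-18] → ·
    (6,7)@(13, 15): e=[26,10,10] → #
    (7,7)@(15, 15): e=[28,32,-14] → ·
    (5,8)@(11, 17): e=[18,14,14] → #
    (6,8)@(13, 17): e=[20,36,-10] → ·
    (4,9)@(9, 19): e=[10,18,18] → #
    (5,9)@(11, 19): e=[12,40,-6] → ·
    (2,10)@(5, 21): e=[0,0,46] → #  [on edge]
    (3,10)@(7, 21): e=[2,22,22] → #
    (5,11)@(11, 23): e=[0,92,-46] → ·  [on edge]
  covered (7 px):
    · · · · · · · · · ·
    · · · · · · · · · ·
    · · · · · · · · · ·
    · · · · · · · · · ·
    · · · · · · · · · ·
    · · · · · · · · # ·
    · · · · · · · # · ·
    · · · · · · # · · ·
    · · · · · # · · · ·
    · · · · # · · · · ·
    · · # # · · · · · ·
    · · · · · · · · · ·
T2:
  2·area = 28
  edge (0, 18)→(12, 2): d=(12,-16) top-left  bias=+0
  edge (12, 2)→(7, 11): d=(-5,9) right/bottom  bias=-1
  edge (7, 11)→(0, 18): d=(-7,7) right/bottom  bias=-1
    (8,0)@(17, 1): e=[68,-40,0] → ·  [on edge]
    (7,1)@(15, 3): e=[60,-32,0] → ·  [on edge]
    (6,2)@(13, 5): e=[52,-24,0] → ·  [on edge]
    (4,3)@(9, 7): e=[12,2,14] → #
    (5,3)@(11, 7): e=[44,-16,0] → ·  [on edge]
    (3,4)@(7, 9): e=[4,10,14] → #
    (4,4)@(9, 9): e=[36,-8,0] → ·  [on edge]
    (3,5)@(7, 11): e=[28,0,0] → ·  [on edge]
    (2,6)@(5, 13): e=[20,8,0] → ·  [on edge]
    (1,7)@(3, 15): e=[12,16,0] → ·  [on edge]
    (0,8)@(1, 17): e=[4,24,0] → ·  [on edge]
  covered (2 px):
    · · · · · · · · · ·
    · · · · · · · · · ·
    · · · · · · · · · ·
    · · · · # · · · · ·
    · · · # · · · · · ·
    · · · · · · · · · ·
    · · · · · · · · · ·
    · · · · · · · · · ·
    · · · · · · · · · ·
    · · · · · · · · · ·
    · · · · · · · · · ·
    · · · · · · · · · ·
T3:
  2·area = 4  (B↔C swapped to make it positive)
  edge (18, 8)→(13, 15): d=(-5,7) right/bottom  bias=-1
  edge (13, 15)→(6, 24): d=(-7,9) right/bottom  bias=-1
  edge (6, 24)→(18, 8): d=(12,-16) top-left  bias=+0
    (6,7)@(13, 15): e=[0,0,4] → ·  [on edge]
  covered (0 px):
    · · · · · · · · · ·
    · · · · · · · · · ·
    · · · · · · · · · ·
    · · · · · · · · · ·
    · · · · · · · · · ·
    · · · · · · · · · ·
    · · · · · · · · · ·
    · · · · · · · · · ·
    · · · · · · · · · ·
    · · · · · · · · · ·
    · · · · · · · · · ·
    · · · · · · · · · ·

Result: 18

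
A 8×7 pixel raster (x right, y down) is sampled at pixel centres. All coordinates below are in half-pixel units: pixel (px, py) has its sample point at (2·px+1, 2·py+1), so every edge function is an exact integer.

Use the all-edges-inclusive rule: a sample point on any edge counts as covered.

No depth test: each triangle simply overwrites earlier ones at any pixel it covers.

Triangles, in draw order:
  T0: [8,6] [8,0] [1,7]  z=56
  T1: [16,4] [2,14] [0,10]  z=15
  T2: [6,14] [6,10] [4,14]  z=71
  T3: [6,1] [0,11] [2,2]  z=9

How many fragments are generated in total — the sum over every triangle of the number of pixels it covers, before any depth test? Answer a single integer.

T0:
  2·area = 42  (B↔C swapped to make it positive)
  edge (8, 6)→(1, 7): d=(-7,1) inclusive
  edge (1, 7)→(8, 0): d=(7,-7) inclusive
  edge (8, 0)→(8, 6): d=(0,6) inclusive
    (3,0)@(7, 1): e=[36,0,6] → █  [on edge]
    (4,0)@(9, 1): e=[34,14,-6] → ·
    (2,1)@(5, 3): e=[24,0,18] → █  [on edge]
    (4,1)@(9, 3): e=[20,28,-6] → ·
    (1,2)@(3, 5): e=[12,0,30] → █  [on edge]
    (4,2)@(9, 5): e=[6,42,-6] → ·
    (7,2)@(15, 5): e=[0,84,-42] → ·  [on edge]
    (0,3)@(1, 7): e=[0,0,42] → █  [on edge]
    (1,3)@(3, 7): e=[-2,14,30] → ·
    (2,3)@(5, 7): e=[-4,28,18] → ·
    (3,3)@(7, 7): e=[-6,42,6] → ·
    (0,4)@(1, 9): e=[-14,14,42] → ·
  covered (7 px):
    · · · █ · · · ·
    · · █ █ · · · ·
    · █ █ █ · · · ·
    █ · · · · · · ·
    · · · · · · · ·
    · · · · · · · ·
    · · · · · · · ·
T1:
  2·area = 76
  edge (16, 4)→(2, 14): d=(-14,10) inclusive
  edge (2, 14)→(0, 10): d=(-2,-4) inclusive
  edge (0, 10)→(16, 4): d=(16,-6) inclusive
    (4,3)@(9, 7): e=[28,42,6] → █
    (5,3)@(11, 7): e=[8,50,18] → █
    (6,3)@(13, 7): e=[-12,58,30] → ·
    (1,4)@(3, 9): e=[60,14,2] → █
    (2,4)@(5, 9): e=[40,22,14] → █
    (3,4)@(7, 9): e=[20,30,26] → █
    (4,4)@(9, 9): e=[0,38,38] → █  [on edge]
    (5,4)@(11, 9): e=[-20,46,50] → ·
    (0,5)@(1, 11): e=[52,2,22] → █
    (3,5)@(7, 11): e=[-8,26,58] → ·
    (4,5)@(9, 11): e=[-28,34,70] → ·
    (0,6)@(1, 13): e=[24,-2,54] → ·
  covered (10 px):
    · · · · · · · ·
    · · · · · · · ·
    · · · · · · · ·
    · · · · █ █ · ·
    · █ █ █ █ · · ·
    █ █ █ · · · · ·
    · █ · · · · · ·
T2:
  2·area = 8  (B↔C swapped to make it positive)
  edge (6, 14)→(4, 14): d=(-2,0) inclusive
  edge (4, 14)→(6, 10): d=(2,-4) inclusive
  edge (6, 10)→(6, 14): d=(0,4) inclusive
    (2,6)@(5, 13): e=[2,2,4] → █
    (3,6)@(7, 13): e=[2,10,-4] → ·
  covered (1 px):
    · · · · · · · ·
    · · · · · · · ·
    · · · · · · · ·
    · · · · · · · ·
    · · · · · · · ·
    · · · · · · · ·
    · · █ · · · · ·
T3:
  2·area = 34
  edge (6, 1)→(0, 11): d=(-6,10) inclusive
  edge (0, 11)→(2, 2): d=(2,-9) inclusive
  edge (2, 2)→(6, 1): d=(4,-1) inclusive
    (1,1)@(3, 3): e=[18,11,5] → █
    (2,1)@(5, 3): e=[-2,29,7] → ·
    (1,2)@(3, 5): e=[6,15,13] → █
    (2,2)@(5, 5): e=[-14,33,15] → ·
    (0,3)@(1, 7): e=[14,1,19] → █
    (1,3)@(3, 7): e=[-6,19,21] → ·
    (0,4)@(1, 9): e=[2,5,27] → █
    (1,4)@(3, 9): e=[-18,23,29] → ·
    (0,5)@(1, 11): e=[-10,9,35] → ·
  covered (4 px):
    · · · · · · · ·
    · █ · · · · · ·
    · █ · · · · · ·
    █ · · · · · · ·
    █ · · · · · · ·
    · · · · · · · ·
    · · · · · · · ·

Result: 22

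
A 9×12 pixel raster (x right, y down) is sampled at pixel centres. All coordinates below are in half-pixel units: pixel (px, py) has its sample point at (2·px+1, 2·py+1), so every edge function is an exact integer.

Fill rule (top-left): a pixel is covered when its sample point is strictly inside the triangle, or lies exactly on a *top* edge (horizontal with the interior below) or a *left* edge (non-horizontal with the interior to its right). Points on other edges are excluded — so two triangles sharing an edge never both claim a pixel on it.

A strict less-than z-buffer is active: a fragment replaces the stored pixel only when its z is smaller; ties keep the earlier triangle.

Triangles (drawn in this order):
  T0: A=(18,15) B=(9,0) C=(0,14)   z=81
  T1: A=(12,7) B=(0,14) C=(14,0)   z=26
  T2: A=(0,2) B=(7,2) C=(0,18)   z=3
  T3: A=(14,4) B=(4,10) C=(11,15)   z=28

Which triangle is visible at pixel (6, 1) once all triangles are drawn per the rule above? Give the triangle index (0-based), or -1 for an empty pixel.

T0:
  2·area = 261  (B↔C swapped to make it positive)
  edge (18, 15)→(0, 14): d=(-18,-1) top-left  bias=+0
  edge (0, 14)→(9, 0): d=(9,-14) top-left  bias=+0
  edge (9, 0)→(18, 15): d=(9,15) right/bottom  bias=-1
    (4,0)@(9, 1): e=[243,9,9] → X
    (5,0)@(11, 1): e=[245,37,-21] → .
    (4,1)@(9, 3): e=[207,27,27] → X
    (5,1)@(11, 3): e=[209,55,-3] → .
    (3,2)@(7, 5): e=[169,17,75] → X
    (5,2)@(11, 5): e=[173,73,15] → X
    (6,2)@(13, 5): e=[175,101,-15] → .
    (2,3)@(5, 7): e=[131,7,123] → X
    (6,3)@(13, 7): e=[139,119,3] → X
    (7,3)@(15, 7): e=[141,147,-27] → .
    (2,4)@(5, 9): e=[95,25,141] → X
    (7,4)@(15, 9): e=[105,165,-9] → .
  covered (30 px):
    . . . . X . . . .
    . . . . X . . . .
    . . . X X X . . .
    . . X X X X X . .
    . . X X X X X . .
    . X X X X X X X .
    X X X X X X X X .
    . . . . . . . . .
    . . . . . . . . .
    . . . . . . . . .
    . . . . . . . . .
    . . . . . . . . .
T1:
  2·area = 70
  edge (12, 7)→(0, 14): d=(-12,7) right/bottom  bias=-1
  edge (0, 14)→(14, 0): d=(14,-14) top-left  bias=+0
  edge (14, 0)→(12, 7): d=(-2,7) right/bottom  bias=-1
    (6,0)@(13, 1): e=[65,0,5] → X  [on edge]
    (7,0)@(15, 1): e=[51,28,-9] → .
    (5,1)@(11, 3): e=[55,0,15] → X  [on edge]
    (7,1)@(15, 3): e=[27,56,-13] → .
    (4,2)@(9, 5): e=[45,0,25] → X  [on edge]
    (6,2)@(13, 5): e=[17,56,-3] → .
    (3,3)@(7, 7): e=[35,0,35] → X  [on edge]
    (6,3)@(13, 7): e=[-7,84,-7] → .
    (2,4)@(5, 9): e=[25,0,45] → X  [on edge]
    (4,4)@(9, 9): e=[-3,56,17] → .
    (5,4)@(11, 9): e=[-17,84,3] → .
    (1,5)@(3, 11): e=[15,0,55] → X  [on edge]
    (0,6)@(1, 13): e=[5,0,65] → X  [on edge]
  covered (13 px):
    . . . . . . X . .
    . . . . . X X . .
    . . . . X X . . .
    . . . X X X . . .
    . . X X . . . . .
    . X X . . . . . .
    X . . . . . . . .
    . . . . . . . . .
    . . . . . . . . .
    . . . . . . . . .
    . . . . . . . . .
    . . . . . . . . .
T2:
  2·area = 112
  edge (0, 2)→(7, 2): d=(7,0) top-left  bias=+0
  edge (7, 2)→(0, 18): d=(-7,16) right/bottom  bias=-1
  edge (0, 18)→(0, 2): d=(0,-16) top-left  bias=+0
    (0,1)@(1, 3): e=[7,89,16] → X
    (1,1)@(3, 3): e=[7,57,48] → X
    (2,1)@(5, 3): e=[7,25,80] → X
    (3,1)@(7, 3): e=[7,-7,112] → .
    (0,2)@(1, 5): e=[21,75,16] → X
    (3,2)@(7, 5): e=[21,-21,112] → .
    (0,3)@(1, 7): e=[35,61,16] → X
    (2,3)@(5, 7): e=[35,-3,80] → .
    (0,4)@(1, 9): e=[49,47,16] → X
    (2,4)@(5, 9): e=[49,-17,80] → .
    (0,5)@(1, 11): e=[63,33,16] → X
    (2,5)@(5, 11): e=[63,-31,80] → .
  covered (14 px):
    . . . . . . . . .
    X X X . . . . . .
    X X X . . . . . .
    X X . . . . . . .
    X X . . . . . . .
    X X . . . . . . .
    X . . . . . . . .
    X . . . . . . . .
    . . . . . . . . .
    . . . . . . . . .
    . . . . . . . . .
    . . . . . . . . .
T3:
  2·area = 92  (B↔C swapped to make it positive)
  edge (14, 4)→(11, 15): d=(-3,11) right/bottom  bias=-1
  edge (11, 15)→(4, 10): d=(-7,-5) top-left  bias=+0
  edge (4, 10)→(14, 4): d=(10,-6) top-left  bias=+0
    (6,2)@(13, 5): e=[8,80,4] → X
    (7,2)@(15, 5): e=[-14,90,16] → .
    (4,3)@(9, 7): e=[46,46,0] → X  [on edge]
    (5,3)@(11, 7): e=[24,56,12] → X
    (7,3)@(15, 7): e=[-20,76,36] → .
    (3,4)@(7, 9): e=[62,22,8] → X
    (6,4)@(13, 9): e=[-4,52,44] → .
    (3,5)@(7, 11): e=[56,8,28] → X
    (6,5)@(13, 11): e=[-10,38,64] → .
    (3,6)@(7, 13): e=[50,-6,48] → .
    (4,6)@(9, 13): e=[28,4,60] → X
    (6,6)@(13, 13): e=[-16,24,84] → .
    (5,7)@(11, 15): e=[0,0,92] → .  [on edge]
  covered (12 px):
    . . . . . . . . .
    . . . . . . . . .
    . . . . . . X . .
    . . . . X X X . .
    . . . X X X . . .
    . . . X X X . . .
    . . . . X X . . .
    . . . . . . . . .
    . . . . . . . . .
    . . . . . . . . .
    . . . . . . . . .
    . . . . . . . . .

Z-buffer (winner per pixel, '.' = empty):
  . . . . 0 . 1 . .
  2 2 2 . 0 1 1 . .
  2 2 2 0 1 1 3 . .
  2 2 0 1 1 1 3 . .
  2 2 1 1 3 3 0 . .
  2 2 1 3 3 3 0 0 .
  2 0 0 0 3 3 0 0 .
  2 . . . . . . . .
  . . . . . . . . .
  . . . . . . . . .
  . . . . . . . . .
  . . . . . . . . .

Final: 1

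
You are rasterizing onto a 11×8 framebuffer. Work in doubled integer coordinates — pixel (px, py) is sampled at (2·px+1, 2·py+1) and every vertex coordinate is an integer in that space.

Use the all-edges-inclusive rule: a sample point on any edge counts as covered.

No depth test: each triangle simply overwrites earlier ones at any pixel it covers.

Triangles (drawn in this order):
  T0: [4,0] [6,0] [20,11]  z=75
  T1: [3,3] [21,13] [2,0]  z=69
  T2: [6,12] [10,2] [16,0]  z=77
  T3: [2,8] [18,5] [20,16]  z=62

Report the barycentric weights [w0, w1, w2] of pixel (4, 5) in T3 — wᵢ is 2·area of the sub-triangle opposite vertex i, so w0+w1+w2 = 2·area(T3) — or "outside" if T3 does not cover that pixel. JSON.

T0:
  2·area = 22
  edge (4, 0)→(6, 0): d=(2,0) inclusive
  edge (6, 0)→(20, 11): d=(14,11) inclusive
  edge (20, 11)→(4, 0): d=(-16,-11) inclusive
    (3,0)@(7, 1): e=[2,3,17] → X
    (4,0)@(9, 1): e=[2,-19,39] → .
    (3,1)@(7, 3): e=[6,31,-15] → .
    (4,1)@(9, 3): e=[6,9,7] → X
    (5,1)@(11, 3): e=[6,-13,29] → .
    (4,2)@(9, 5): e=[10,37,-25] → .
  covered (2 px):
    . . . X . . . . . . .
    . . . . X . . . . . .
    . . . . . . . . . . .
    . . . . . . . . . . .
    . . . . . . . . . . .
    . . . . . . . . . . .
    . . . . . . . . . . .
    . . . . . . . . . . .
T1:
  2·area = 44  (B↔C swapped to make it positive)
  edge (3, 3)→(2, 0): d=(-1,-3) inclusive
  edge (2, 0)→(21, 13): d=(19,13) inclusive
  edge (21, 13)→(3, 3): d=(-18,-10) inclusive
    (1,0)@(3, 1): e=[2,6,36] → X
    (2,0)@(5, 1): e=[8,-20,56] → .
    (1,1)@(3, 3): e=[0,44,0] → X  [on edge]
    (2,1)@(5, 3): e=[6,18,20] → X
    (3,1)@(7, 3): e=[12,-8,40] → .
    (1,2)@(3, 5): e=[-2,82,-36] → .
    (2,2)@(5, 5): e=[4,56,-16] → .
    (3,2)@(7, 5): e=[10,30,4] → X
    (4,2)@(9, 5): e=[16,4,24] → X
    (5,2)@(11, 5): e=[22,-22,44] → .
    (3,3)@(7, 7): e=[8,68,-32] → .
    (4,3)@(9, 7): e=[14,42,-12] → .
    (2,4)@(5, 9): e=[0,132,-88] → .  [on edge]
    (10,6)@(21, 13): e=[44,0,0] → X  [on edge]
    (3,7)@(7, 15): e=[0,220,-176] → .  [on edge]
  covered (8 px):
    . X . . . . . . . . .
    . X X . . . . . . . .
    . . . X X . . . . . .
    . . . . . X . . . . .
    . . . . . . . X . . .
    . . . . . . . . . . .
    . . . . . . . . . . X
    . . . . . . . . . . .
T2:
  2·area = 52
  edge (6, 12)→(10, 2): d=(4,-10) inclusive
  edge (10, 2)→(16, 0): d=(6,-2) inclusive
  edge (16, 0)→(6, 12): d=(-10,12) inclusive
    (6,0)@(13, 1): e=[26,0,26] → X  [on edge]
    (7,0)@(15, 1): e=[46,4,2] → X
    (8,0)@(17, 1): e=[66,8,-22] → .
    (3,1)@(7, 3): e=[-26,0,78] → .  [on edge]
    (5,1)@(11, 3): e=[14,8,30] → X
    (7,1)@(15, 3): e=[54,16,-18] → .
    (0,2)@(1, 5): e=[-78,0,130] → .  [on edge]
    (4,2)@(9, 5): e=[2,16,34] → X
    (6,2)@(13, 5): e=[42,24,-14] → .
    (4,3)@(9, 7): e=[10,28,14] → X
    (5,3)@(11, 7): e=[30,32,-10] → .
    (4,4)@(9, 9): e=[18,40,-6] → .
  covered (7 px):
    . . . . . . X X . . .
    . . . . . X X . . . .
    . . . . X X . . . . .
    . . . . X . . . . . .
    . . . . . . . . . . .
    . . . . . . . . . . .
    . . . . . . . . . . .
    . . . . . . . . . . .
T3:
  2·area = 182
  edge (2, 8)→(18, 5): d=(16,-3) inclusive
  edge (18, 5)→(20, 16): d=(2,11) inclusive
  edge (20, 16)→(2, 8): d=(-18,-8) inclusive
    (4,3)@(9, 7): e=[5,103,74] → X
    (5,3)@(11, 7): e=[11,81,90] → X
    (6,3)@(13, 7): e=[17,59,106] → X
    (7,3)@(15, 7): e=[23,37,122] → X
    (8,3)@(17, 7): e=[29,15,138] → X
    (9,3)@(19, 7): e=[35,-7,154] → .
    (2,4)@(5, 9): e=[25,151,6] → X
    (3,4)@(7, 9): e=[31,129,22] → X
    (9,4)@(19, 9): e=[67,-3,118] → .
    (2,5)@(5, 11): e=[57,155,-30] → .
    (3,5)@(7, 11): e=[63,133,-14] → .
    (4,5)@(9, 11): e=[69,111,2] → X
  covered (22 px):
    . . . . . . . . . . .
    . . . . . . . . . . .
    . . . . . . . . . . .
    . . . . X X X X X . .
    . . X X X X X X X . .
    . . . . X X X X X X .
    . . . . . . . X X X .
    . . . . . . . . . X .

Result: [111,2,69]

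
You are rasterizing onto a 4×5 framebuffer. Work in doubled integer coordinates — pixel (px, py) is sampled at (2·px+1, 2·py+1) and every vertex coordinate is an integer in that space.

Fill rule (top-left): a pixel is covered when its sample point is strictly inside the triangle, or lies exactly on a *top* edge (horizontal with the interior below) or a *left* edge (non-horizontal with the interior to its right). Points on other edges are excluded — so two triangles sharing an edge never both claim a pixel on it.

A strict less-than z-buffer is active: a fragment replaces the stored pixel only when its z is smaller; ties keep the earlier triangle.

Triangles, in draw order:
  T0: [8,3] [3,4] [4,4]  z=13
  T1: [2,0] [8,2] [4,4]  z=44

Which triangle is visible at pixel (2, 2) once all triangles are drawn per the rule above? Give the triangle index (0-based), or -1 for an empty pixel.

T0:
  2·area = 1  (B↔C swapped to make it positive)
  edge (8, 3)→(4, 4): d=(-4,1) right/bottom  bias=-1
  edge (4, 4)→(3, 4): d=(-1,0) right/bottom  bias=-1
  edge (3, 4)→(8, 3): d=(5,-1) top-left  bias=+0
  covered (0 px):
    · · · ·
    · · · ·
    · · · ·
    · · · ·
    · · · ·
T1:
  2·area = 20
  edge (2, 0)→(8, 2): d=(6,2) right/bottom  bias=-1
  edge (8, 2)→(4, 4): d=(-4,2) right/bottom  bias=-1
  edge (4, 4)→(2, 0): d=(-2,-4) top-left  bias=+0
    (1,0)@(3, 1): e=[4,14,2] → #
    (2,0)@(5, 1): e=[0,10,10] → ·  [on edge]
    (1,1)@(3, 3): e=[16,6,-2] → ·
    (2,1)@(5, 3): e=[12,2,6] → #
    (3,1)@(7, 3): e=[8,-2,14] → ·
    (2,2)@(5, 5): e=[24,-6,2] → ·
  covered (2 px):
    · # · ·
    · · # ·
    · · · ·
    · · · ·
    · · · ·

Z-buffer (winner per pixel, '.' = empty):
  . 1 . .
  . . 1 .
  . . . .
  . . . .
  . . . .

Answer: -1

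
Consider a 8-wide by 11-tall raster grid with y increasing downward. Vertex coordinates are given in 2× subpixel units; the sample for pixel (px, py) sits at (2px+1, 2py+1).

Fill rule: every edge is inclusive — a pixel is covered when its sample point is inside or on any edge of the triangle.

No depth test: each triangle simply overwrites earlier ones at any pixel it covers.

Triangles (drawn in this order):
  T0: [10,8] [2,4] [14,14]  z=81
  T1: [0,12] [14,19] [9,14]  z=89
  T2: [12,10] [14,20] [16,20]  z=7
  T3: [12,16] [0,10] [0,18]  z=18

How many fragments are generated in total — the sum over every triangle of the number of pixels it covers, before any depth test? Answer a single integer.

T0:
  2·area = 32  (B↔C swapped to make it positive)
  edge (10, 8)→(14, 14): d=(4,6) inclusive
  edge (14, 14)→(2, 4): d=(-12,-10) inclusive
  edge (2, 4)→(10, 8): d=(8,4) inclusive
    (3,3)@(7, 7): e=[14,14,4] → #
    (4,3)@(9, 7): e=[2,34,-4] → ·
    (3,4)@(7, 9): e=[22,-10,20] → ·
    (4,4)@(9, 9): e=[10,10,12] → #
    (5,4)@(11, 9): e=[-2,30,4] → ·
    (4,5)@(9, 11): e=[18,-14,28] → ·
    (5,5)@(11, 11): e=[6,6,20] → #
    (6,5)@(13, 11): e=[-6,26,12] → ·
    (5,6)@(11, 13): e=[14,-18,36] → ·
    (6,6)@(13, 13): e=[2,2,28] → #
    (7,6)@(15, 13): e=[-10,22,20] → ·
    (6,7)@(13, 15): e=[10,-22,44] → ·
  covered (4 px):
    · · · · · · · ·
    · · · · · · · ·
    · · · · · · · ·
    · · · # · · · ·
    · · · · # · · ·
    · · · · · # · ·
    · · · · · · # ·
    · · · · · · · ·
    · · · · · · · ·
    · · · · · · · ·
    · · · · · · · ·
T1:
  2·area = 35  (B↔C swapped to make it positive)
  edge (0, 12)→(9, 14): d=(9,2) inclusive
  edge (9, 14)→(14, 19): d=(5,5) inclusive
  edge (14, 19)→(0, 12): d=(-14,-7) inclusive
    (1,6)@(3, 13): e=[3,25,7] → #
    (2,6)@(5, 13): e=[-1,15,21] → ·
    (1,7)@(3, 15): e=[21,35,-21] → ·
    (3,7)@(7, 15): e=[13,15,7] → #
    (4,7)@(9, 15): e=[9,5,21] → #
    (5,7)@(11, 15): e=[5,-5,35] → ·
    (3,8)@(7, 17): e=[31,25,-21] → ·
    (4,8)@(9, 17): e=[27,15,-7] → ·
    (5,8)@(11, 17): e=[23,5,7] → #
    (6,8)@(13, 17): e=[19,-5,21] → ·
    (5,9)@(11, 19): e=[41,15,-21] → ·
  covered (4 px):
    · · · · · · · ·
    · · · · · · · ·
    · · · · · · · ·
    · · · · · · · ·
    · · · · · · · ·
    · · · · · · · ·
    · # · · · · · ·
    · · · # # · · ·
    · · · · · # · ·
    · · · · · · · ·
    · · · · · · · ·
T2:
  2·area = 20  (B↔C swapped to make it positive)
  edge (12, 10)→(16, 20): d=(4,10) inclusive
  edge (16, 20)→(14, 20): d=(-2,0) inclusive
  edge (14, 20)→(12, 10): d=(-2,-10) inclusive
    (5,2)@(11, 5): e=[-10,30,0] → ·  [on edge]
    (6,6)@(13, 13): e=[2,14,4] → #
    (7,6)@(15, 13): e=[-18,14,24] → ·
    (6,7)@(13, 15): e=[10,10,0] → #  [on edge]
    (7,7)@(15, 15): e=[-10,10,20] → ·
    (6,8)@(13, 17): e=[18,6,-4] → ·
    (7,9)@(15, 19): e=[6,2,12] → #
    (7,10)@(15, 21): e=[14,-2,8] → ·
  covered (3 px):
    · · · · · · · ·
    · · · · · · · ·
    · · · · · · · ·
    · · · · · · · ·
    · · · · · · · ·
    · · · · · · · ·
    · · · · · · # ·
    · · · · · · # ·
    · · · · · · · ·
    · · · · · · · #
    · · · · · · · ·
T3:
  2·area = 96  (B↔C swapped to make it positive)
  edge (12, 16)→(0, 18): d=(-12,2) inclusive
  edge (0, 18)→(0, 10): d=(0,-8) inclusive
  edge (0, 10)→(12, 16): d=(12,6) inclusive
    (0,5)@(1, 11): e=[82,8,6] → #
    (1,5)@(3, 11): e=[78,24,-6] → ·
    (0,6)@(1, 13): e=[58,8,30] → #
    (1,6)@(3, 13): e=[54,24,18] → #
    (2,6)@(5, 13): e=[50,40,6] → #
    (3,6)@(7, 13): e=[46,56,-6] → ·
    (0,7)@(1, 15): e=[34,8,54] → #
    (3,7)@(7, 15): e=[22,56,18] → #
    (4,7)@(9, 15): e=[18,72,6] → #
    (5,7)@(11, 15): e=[14,88,-6] → ·
    (0,8)@(1, 17): e=[10,8,78] → #
    (3,8)@(7, 17): e=[-2,56,42] → ·
  covered (12 px):
    · · · · · · · ·
    · · · · · · · ·
    · · · · · · · ·
    · · · · · · · ·
    · · · · · · · ·
    # · · · · · · ·
    # # # · · · · ·
    # # # # # · · ·
    # # # · · · · ·
    · · · · · · · ·
    · · · · · · · ·

Final: 23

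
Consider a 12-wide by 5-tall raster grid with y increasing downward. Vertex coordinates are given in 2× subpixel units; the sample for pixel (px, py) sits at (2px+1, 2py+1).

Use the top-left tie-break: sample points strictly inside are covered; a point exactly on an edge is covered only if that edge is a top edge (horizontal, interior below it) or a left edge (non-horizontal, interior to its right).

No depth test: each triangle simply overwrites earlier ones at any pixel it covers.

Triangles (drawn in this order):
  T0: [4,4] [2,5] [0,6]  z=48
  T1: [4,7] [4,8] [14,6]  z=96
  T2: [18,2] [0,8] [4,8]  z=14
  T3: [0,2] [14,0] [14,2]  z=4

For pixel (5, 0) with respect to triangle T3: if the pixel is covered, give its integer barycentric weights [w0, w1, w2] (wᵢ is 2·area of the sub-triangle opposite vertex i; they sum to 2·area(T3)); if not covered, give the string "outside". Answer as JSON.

T0:
  degenerate (2·area = 0) — covers nothing
T1:
  2·area = 10  (B↔C swapped to make it positive)
  edge (4, 7)→(14, 6): d=(10,-1) top-left  bias=+0
  edge (14, 6)→(4, 8): d=(-10,2) right/bottom  bias=-1
  edge (4, 8)→(4, 7): d=(0,-1) top-left  bias=+0
    (9,2)@(19, 5): e=[-5,0,15] → .  [on edge]
    (2,3)@(5, 7): e=[1,8,1] → X
    (3,3)@(7, 7): e=[3,4,3] → X
    (4,3)@(9, 7): e=[5,0,5] → .  [on edge]
    (2,4)@(5, 9): e=[21,-12,1] → .
    (3,4)@(7, 9): e=[23,-16,3] → .
  covered (2 px):
    . . . . . . . . . . . .
    . . . . . . . . . . . .
    . . . . . . . . . . . .
    . . X X . . . . . . . .
    . . . . . . . . . . . .
T2:
  2·area = 24  (B↔C swapped to make it positive)
  edge (18, 2)→(4, 8): d=(-14,6) right/bottom  bias=-1
  edge (4, 8)→(0, 8): d=(-4,0) right/bottom  bias=-1
  edge (0, 8)→(18, 2): d=(18,-6) top-left  bias=+0
    (10,0)@(21, 1): e=[-4,28,0] → .  [on edge]
    (7,1)@(15, 3): e=[4,20,0] → X  [on edge]
    (8,1)@(17, 3): e=[-8,20,12] → .
    (4,2)@(9, 5): e=[12,12,0] → X  [on edge]
    (5,2)@(11, 5): e=[0,12,12] → .  [on edge]
    (7,2)@(15, 5): e=[-24,12,36] → .
    (1,3)@(3, 7): e=[20,4,0] → X  [on edge]
    (2,3)@(5, 7): e=[8,4,12] → X
    (3,3)@(7, 7): e=[-4,4,24] → .
    (4,3)@(9, 7): e=[-16,4,36] → .
    (1,4)@(3, 9): e=[-8,-4,36] → .
    (2,4)@(5, 9): e=[-20,-4,48] → .
  covered (4 px):
    . . . . . . . . . . . .
    . . . . . . . X . . . .
    . . . . X . . . . . . .
    . X X . . . . . . . . .
    . . . . . . . . . . . .
T3:
  2·area = 28
  edge (0, 2)→(14, 0): d=(14,-2) top-left  bias=+0
  edge (14, 0)→(14, 2): d=(0,2) right/bottom  bias=-1
  edge (14, 2)→(0, 2): d=(-14,0) right/bottom  bias=-1
    (3,0)@(7, 1): e=[0,14,14] → X  [on edge]
    (4,0)@(9, 1): e=[4,10,14] → X
    (5,0)@(11, 1): e=[8,6,14] → X
    (6,0)@(13, 1): e=[12,2,14] → X
    (7,0)@(15, 1): e=[16,-2,14] → .
    (3,1)@(7, 3): e=[28,14,-14] → .
    (4,1)@(9, 3): e=[32,10,-14] → .
    (5,1)@(11, 3): e=[36,6,-14] → .
    (6,1)@(13, 3): e=[40,2,-14] → .
  covered (4 px):
    . . . X X X X . . . . .
    . . . . . . . . . . . .
    . . . . . . . . . . . .
    . . . . . . . . . . . .
    . . . . . . . . . . . .

Answer: [6,14,8]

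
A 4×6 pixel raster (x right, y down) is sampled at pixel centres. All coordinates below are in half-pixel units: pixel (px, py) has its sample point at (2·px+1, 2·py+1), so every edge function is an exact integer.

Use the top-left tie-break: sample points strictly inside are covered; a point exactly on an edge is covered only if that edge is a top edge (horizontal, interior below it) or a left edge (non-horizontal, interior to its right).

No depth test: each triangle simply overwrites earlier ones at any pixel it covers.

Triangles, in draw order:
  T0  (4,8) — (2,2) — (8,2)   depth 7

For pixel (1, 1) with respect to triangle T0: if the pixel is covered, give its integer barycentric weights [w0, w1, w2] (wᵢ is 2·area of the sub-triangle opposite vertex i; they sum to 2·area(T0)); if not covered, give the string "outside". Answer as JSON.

T0:
  2·area = 36
  edge (4, 8)→(2, 2): d=(-2,-6) top-left  bias=+0
  edge (2, 2)→(8, 2): d=(6,0) top-left  bias=+0
  edge (8, 2)→(4, 8): d=(-4,6) right/bottom  bias=-1
    (1,1)@(3, 3): e=[4,6,26] → #
    (2,1)@(5, 3): e=[16,6,14] → #
    (3,1)@(7, 3): e=[28,6,2] → #
    (1,2)@(3, 5): e=[0,18,18] → #  [on edge]
    (3,2)@(7, 5): e=[24,18,-6] → ·
    (1,3)@(3, 7): e=[-4,30,10] → ·
    (2,3)@(5, 7): e=[8,30,-2] → ·
    (2,5)@(5, 11): e=[0,54,-18] → ·  [on edge]
  covered (5 px):
    · · · ·
    · # # #
    · # # ·
    · · · ·
    · · · ·
    · · · ·

Final: [6,26,4]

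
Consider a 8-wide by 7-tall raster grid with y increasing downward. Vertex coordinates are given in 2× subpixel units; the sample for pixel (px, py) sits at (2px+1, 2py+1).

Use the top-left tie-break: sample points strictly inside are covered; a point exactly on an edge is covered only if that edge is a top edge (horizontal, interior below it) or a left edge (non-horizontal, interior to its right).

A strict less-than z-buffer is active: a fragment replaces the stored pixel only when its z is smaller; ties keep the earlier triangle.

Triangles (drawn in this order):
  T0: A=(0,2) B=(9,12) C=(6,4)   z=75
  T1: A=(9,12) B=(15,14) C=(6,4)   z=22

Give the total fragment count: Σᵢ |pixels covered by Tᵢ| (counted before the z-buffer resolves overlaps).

T0:
  2·area = 42  (B↔C swapped to make it positive)
  edge (0, 2)→(6, 4): d=(6,2) right/bottom  bias=-1
  edge (6, 4)→(9, 12): d=(3,8) right/bottom  bias=-1
  edge (9, 12)→(0, 2): d=(-9,-10) top-left  bias=+0
    (0,1)@(1, 3): e=[4,37,1] → █
    (1,1)@(3, 3): e=[0,21,21] → ·  [on edge]
    (0,2)@(1, 5): e=[16,43,-17] → ·
    (1,2)@(3, 5): e=[12,27,3] → █
    (2,2)@(5, 5): e=[8,11,23] → █
    (3,2)@(7, 5): e=[4,-5,43] → ·
    (4,2)@(9, 5): e=[0,-21,63] → ·  [on edge]
    (1,3)@(3, 7): e=[24,33,-15] → ·
    (2,3)@(5, 7): e=[20,17,5] → █
    (3,3)@(7, 7): e=[16,1,25] → █
    (4,3)@(9, 7): e=[12,-15,45] → ·
    (7,3)@(15, 7): e=[0,-63,105] → ·  [on edge]
  covered (6 px):
    · · · · · · · ·
    █ · · · · · · ·
    · █ █ · · · · ·
    · · █ █ · · · ·
    · · · █ · · · ·
    · · · · · · · ·
    · · · · · · · ·
T1:
  2·area = 42  (B↔C swapped to make it positive)
  edge (9, 12)→(6, 4): d=(-3,-8) top-left  bias=+0
  edge (6, 4)→(15, 14): d=(9,10) right/bottom  bias=-1
  edge (15, 14)→(9, 12): d=(-6,-2) top-left  bias=+0
    (4,4)@(9, 9): e=[9,15,18] → █
    (5,4)@(11, 9): e=[25,-5,22] → ·
    (4,5)@(9, 11): e=[3,33,6] → █
    (5,5)@(11, 11): e=[19,13,10] → █
    (6,5)@(13, 11): e=[35,-7,14] → ·
    (4,6)@(9, 13): e=[-3,51,-6] → ·
    (5,6)@(11, 13): e=[13,31,-2] → ·
    (6,6)@(13, 13): e=[29,11,2] → █
    (7,6)@(15, 13): e=[45,-9,6] → ·
  covered (4 px):
    · · · · · · · ·
    · · · · · · · ·
    · · · · · · · ·
    · · · · · · · ·
    · · · · █ · · ·
    · · · · █ █ · ·
    · · · · · · █ ·

Final: 10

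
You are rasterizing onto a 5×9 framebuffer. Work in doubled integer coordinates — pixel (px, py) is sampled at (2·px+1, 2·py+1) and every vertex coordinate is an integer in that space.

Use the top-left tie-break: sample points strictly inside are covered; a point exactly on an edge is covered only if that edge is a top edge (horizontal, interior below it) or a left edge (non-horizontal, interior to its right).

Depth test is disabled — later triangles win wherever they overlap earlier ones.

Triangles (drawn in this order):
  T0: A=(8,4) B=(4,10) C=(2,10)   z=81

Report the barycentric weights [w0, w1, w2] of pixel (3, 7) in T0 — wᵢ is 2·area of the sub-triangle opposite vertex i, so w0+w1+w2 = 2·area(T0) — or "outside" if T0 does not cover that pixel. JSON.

T0:
  2·area = 12
  edge (8, 4)→(4, 10): d=(-4,6) right/bottom  bias=-1
  edge (4, 10)→(2, 10): d=(-2,0) right/bottom  bias=-1
  edge (2, 10)→(8, 4): d=(6,-6) top-left  bias=+0
    (4,1)@(9, 3): e=[-2,14,0] → ·  [on edge]
    (3,2)@(7, 5): e=[2,10,0] → █  [on edge]
    (4,2)@(9, 5): e=[-10,10,12] → ·
    (2,3)@(5, 7): e=[6,6,0] → █  [on edge]
    (3,3)@(7, 7): e=[-6,6,12] → ·
    (1,4)@(3, 9): e=[10,2,0] → █  [on edge]
    (2,4)@(5, 9): e=[-2,2,12] → ·
    (0,5)@(1, 11): e=[14,-2,0] → ·  [on edge]
    (1,5)@(3, 11): e=[2,-2,12] → ·
  covered (3 px):
    · · · · ·
    · · · · ·
    · · · █ ·
    · · █ · ·
    · █ · · ·
    · · · · ·
    · · · · ·
    · · · · ·
    · · · · ·

Answer: "outside"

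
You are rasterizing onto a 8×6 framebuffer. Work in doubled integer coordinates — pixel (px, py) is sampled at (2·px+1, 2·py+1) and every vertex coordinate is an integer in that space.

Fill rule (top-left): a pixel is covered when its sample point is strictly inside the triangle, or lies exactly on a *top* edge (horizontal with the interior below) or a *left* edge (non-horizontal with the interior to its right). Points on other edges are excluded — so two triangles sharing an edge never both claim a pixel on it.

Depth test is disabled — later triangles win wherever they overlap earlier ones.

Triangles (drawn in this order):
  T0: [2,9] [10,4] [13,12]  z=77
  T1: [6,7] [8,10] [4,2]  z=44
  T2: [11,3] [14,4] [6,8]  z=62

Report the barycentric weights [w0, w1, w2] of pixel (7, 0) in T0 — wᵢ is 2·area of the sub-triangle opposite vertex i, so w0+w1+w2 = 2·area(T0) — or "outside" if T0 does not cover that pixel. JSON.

T0:
  2·area = 79
  edge (2, 9)→(10, 4): d=(8,-5) top-left  bias=+0
  edge (10, 4)→(13, 12): d=(3,8) right/bottom  bias=-1
  edge (13, 12)→(2, 9): d=(-11,-3) top-left  bias=+0
    (4,2)@(9, 5): e=[3,11,65] → #
    (5,2)@(11, 5): e=[13,-5,71] → ·
    (3,3)@(7, 7): e=[9,33,37] → #
    (5,3)@(11, 7): e=[29,1,49] → #
    (6,3)@(13, 7): e=[39,-15,55] → ·
    (1,4)@(3, 9): e=[5,71,3] → #
    (2,4)@(5, 9): e=[15,55,9] → #
    (6,4)@(13, 9): e=[55,-9,33] → ·
    (1,5)@(3, 11): e=[21,77,-19] → ·
    (2,5)@(5, 11): e=[31,61,-13] → ·
    (3,5)@(7, 11): e=[41,45,-7] → ·
    (4,5)@(9, 11): e=[51,29,-1] → ·
  covered (10 px):
    · · · · · · · ·
    · · · · · · · ·
    · · · · # · · ·
    · · · # # # · ·
    · # # # # # · ·
    · · · · · # · ·
T1:
  2·area = 4  (B↔C swapped to make it positive)
  edge (6, 7)→(4, 2): d=(-2,-5) top-left  bias=+0
  edge (4, 2)→(8, 10): d=(4,8) right/bottom  bias=-1
  edge (8, 10)→(6, 7): d=(-2,-3) top-left  bias=+0
  covered (0 px):
    · · · · · · · ·
    · · · · · · · ·
    · · · · · · · ·
    · · · · · · · ·
    · · · · · · · ·
    · · · · · · · ·
T2:
  2·area = 20
  edge (11, 3)→(14, 4): d=(3,1) right/bottom  bias=-1
  edge (14, 4)→(6, 8): d=(-8,4) right/bottom  bias=-1
  edge (6, 8)→(11, 3): d=(5,-5) top-left  bias=+0
    (2,0)@(5, 1): e=[0,60,-40] → ·  [on edge]
    (6,0)@(13, 1): e=[-8,28,0] → ·  [on edge]
    (5,1)@(11, 3): e=[0,20,0] → ·  [on edge]
    (4,2)@(9, 5): e=[8,12,0] → #  [on edge]
    (5,2)@(11, 5): e=[6,4,10] → #
    (6,2)@(13, 5): e=[4,-4,20] → ·
    (3,3)@(7, 7): e=[16,4,0] → #  [on edge]
    (4,3)@(9, 7): e=[14,-4,10] → ·
    (5,3)@(11, 7): e=[12,-12,20] → ·
    (2,4)@(5, 9): e=[24,-4,0] → ·  [on edge]
    (3,4)@(7, 9): e=[22,-12,10] → ·
    (1,5)@(3, 11): e=[32,-12,0] → ·  [on edge]
  covered (3 px):
    · · · · · · · ·
    · · · · · · · ·
    · · · · # # · ·
    · · · # · · · ·
    · · · · · · · ·
    · · · · · · · ·

Result: "outside"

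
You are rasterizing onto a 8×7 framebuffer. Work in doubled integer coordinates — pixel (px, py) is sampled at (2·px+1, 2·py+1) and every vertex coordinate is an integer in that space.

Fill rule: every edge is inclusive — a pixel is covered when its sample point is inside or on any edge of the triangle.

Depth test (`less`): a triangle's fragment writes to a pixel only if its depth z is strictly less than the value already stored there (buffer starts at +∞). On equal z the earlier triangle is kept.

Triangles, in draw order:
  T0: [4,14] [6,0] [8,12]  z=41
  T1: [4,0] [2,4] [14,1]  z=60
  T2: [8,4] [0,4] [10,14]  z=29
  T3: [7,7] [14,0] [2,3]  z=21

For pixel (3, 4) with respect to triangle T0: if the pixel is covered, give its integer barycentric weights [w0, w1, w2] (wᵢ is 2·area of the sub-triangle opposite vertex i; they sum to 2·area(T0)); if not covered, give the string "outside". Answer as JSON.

T0:
  2·area = 52
  edge (4, 14)→(6, 0): d=(2,-14) inclusive
  edge (6, 0)→(8, 12): d=(2,12) inclusive
  edge (8, 12)→(4, 14): d=(-4,2) inclusive
    (2,3)@(5, 7): e=[0,26,26] → █  [on edge]
    (3,3)@(7, 7): e=[28,2,22] → █
    (4,3)@(9, 7): e=[56,-22,18] → ·
    (2,4)@(5, 9): e=[4,30,18] → █
    (4,4)@(9, 9): e=[60,-18,10] → ·
    (2,5)@(5, 11): e=[8,34,10] → █
    (4,5)@(9, 11): e=[64,-14,2] → ·
    (2,6)@(5, 13): e=[12,38,2] → █
    (3,6)@(7, 13): e=[40,14,-2] → ·
  covered (7 px):
    · · · · · · · ·
    · · · · · · · ·
    · · · · · · · ·
    · · █ █ · · · ·
    · · █ █ · · · ·
    · · █ █ · · · ·
    · · █ · · · · ·
T1:
  2·area = 42  (B↔C swapped to make it positive)
  edge (4, 0)→(14, 1): d=(10,1) inclusive
  edge (14, 1)→(2, 4): d=(-12,3) inclusive
  edge (2, 4)→(4, 0): d=(2,-4) inclusive
    (2,0)@(5, 1): e=[9,27,6] → █
    (3,0)@(7, 1): e=[7,21,14] → █
    (4,0)@(9, 1): e=[5,15,22] → █
    (5,0)@(11, 1): e=[3,9,30] → █
    (6,0)@(13, 1): e=[1,3,38] → █
    (7,0)@(15, 1): e=[-1,-3,46] → ·
    (1,1)@(3, 3): e=[31,9,2] → █
    (3,1)@(7, 3): e=[27,-3,18] → ·
    (4,1)@(9, 3): e=[25,-9,26] → ·
    (5,1)@(11, 3): e=[23,-15,34] → ·
    (6,1)@(13, 3): e=[21,-21,42] → ·
    (1,2)@(3, 5): e=[51,-15,6] → ·
  covered (7 px):
    · · █ █ █ █ █ ·
    · █ █ · · · · ·
    · · · · · · · ·
    · · · · · · · ·
    · · · · · · · ·
    · · · · · · · ·
    · · · · · · · ·
T2:
  2·area = 80  (B↔C swapped to make it positive)
  edge (8, 4)→(10, 14): d=(2,10) inclusive
  edge (10, 14)→(0, 4): d=(-10,-10) inclusive
  edge (0, 4)→(8, 4): d=(8,0) inclusive
    (0,2)@(1, 5): e=[72,0,8] → █  [on edge]
    (1,2)@(3, 5): e=[52,20,8] → █
    (2,2)@(5, 5): e=[32,40,8] → █
    (3,2)@(7, 5): e=[12,60,8] → █
    (4,2)@(9, 5): e=[-8,80,8] → ·
    (0,3)@(1, 7): e=[76,-20,24] → ·
    (1,3)@(3, 7): e=[56,0,24] → █  [on edge]
    (4,3)@(9, 7): e=[-4,60,24] → ·
    (1,4)@(3, 9): e=[60,-20,40] → ·
    (2,4)@(5, 9): e=[40,0,40] → █  [on edge]
    (4,4)@(9, 9): e=[0,40,40] → █  [on edge]
    (5,4)@(11, 9): e=[-20,60,40] → ·
    (3,5)@(7, 11): e=[24,0,56] → █  [on edge]
    (4,6)@(9, 13): e=[8,0,72] → █  [on edge]
  covered (13 px):
    · · · · · · · ·
    · · · · · · · ·
    █ █ █ █ · · · ·
    · █ █ █ · · · ·
    · · █ █ █ · · ·
    · · · █ █ · · ·
    · · · · █ · · ·
T3:
  2·area = 63  (B↔C swapped to make it positive)
  edge (7, 7)→(2, 3): d=(-5,-4) inclusive
  edge (2, 3)→(14, 0): d=(12,-3) inclusive
  edge (14, 0)→(7, 7): d=(-7,7) inclusive
    (5,0)@(11, 1): e=[46,3,14] → █
    (6,0)@(13, 1): e=[54,9,0] → █  [on edge]
    (7,0)@(15, 1): e=[62,15,-14] → ·
    (1,1)@(3, 3): e=[4,3,56] → █
    (2,1)@(5, 3): e=[12,9,42] → █
    (3,1)@(7, 3): e=[20,15,28] → █
    (4,1)@(9, 3): e=[28,21,14] → █
    (5,1)@(11, 3): e=[36,27,0] → █  [on edge]
    (6,1)@(13, 3): e=[44,33,-14] → ·
    (1,2)@(3, 5): e=[-6,27,42] → ·
    (2,2)@(5, 5): e=[2,33,28] → █
    (4,2)@(9, 5): e=[18,45,0] → █  [on edge]
    (3,3)@(7, 7): e=[0,63,0] → █  [on edge]
    (2,4)@(5, 9): e=[-18,81,0] → ·  [on edge]
    (1,5)@(3, 11): e=[-36,99,0] → ·  [on edge]
    (0,6)@(1, 13): e=[-54,117,0] → ·  [on edge]
  covered (11 px):
    · · · · · █ █ ·
    · █ █ █ █ █ · ·
    · · █ █ █ · · ·
    · · · █ · · · ·
    · · · · · · · ·
    · · · · · · · ·
    · · · · · · · ·

Result: [6,14,32]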